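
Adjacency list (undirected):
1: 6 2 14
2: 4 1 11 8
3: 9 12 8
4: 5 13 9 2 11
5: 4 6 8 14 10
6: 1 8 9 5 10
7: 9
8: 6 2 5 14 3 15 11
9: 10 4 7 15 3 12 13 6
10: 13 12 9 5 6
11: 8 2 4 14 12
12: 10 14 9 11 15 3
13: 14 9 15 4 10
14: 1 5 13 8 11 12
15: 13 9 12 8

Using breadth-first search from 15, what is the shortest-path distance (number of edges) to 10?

Level 0: 15
Level 1: 8, 9, 12, 13
Level 2: 2, 3, 4, 5, 6, 7, 10, 11, 14
Level 3: 1
10 first appears at level 2.

2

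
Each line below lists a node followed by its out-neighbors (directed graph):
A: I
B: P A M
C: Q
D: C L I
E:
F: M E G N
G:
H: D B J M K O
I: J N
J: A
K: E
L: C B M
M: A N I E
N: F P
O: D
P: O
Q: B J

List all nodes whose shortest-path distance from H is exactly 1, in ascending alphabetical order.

B, D, J, K, M, O

Level 0: H
Level 1: B, D, J, K, M, O
Level 2: A, C, E, I, L, N, P
Level 3: F, Q
Level 4: G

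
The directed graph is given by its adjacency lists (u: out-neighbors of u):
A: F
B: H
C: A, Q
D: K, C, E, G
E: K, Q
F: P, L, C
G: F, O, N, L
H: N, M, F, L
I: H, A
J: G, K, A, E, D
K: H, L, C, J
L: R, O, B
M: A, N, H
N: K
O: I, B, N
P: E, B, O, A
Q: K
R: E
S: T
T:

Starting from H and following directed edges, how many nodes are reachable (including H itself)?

18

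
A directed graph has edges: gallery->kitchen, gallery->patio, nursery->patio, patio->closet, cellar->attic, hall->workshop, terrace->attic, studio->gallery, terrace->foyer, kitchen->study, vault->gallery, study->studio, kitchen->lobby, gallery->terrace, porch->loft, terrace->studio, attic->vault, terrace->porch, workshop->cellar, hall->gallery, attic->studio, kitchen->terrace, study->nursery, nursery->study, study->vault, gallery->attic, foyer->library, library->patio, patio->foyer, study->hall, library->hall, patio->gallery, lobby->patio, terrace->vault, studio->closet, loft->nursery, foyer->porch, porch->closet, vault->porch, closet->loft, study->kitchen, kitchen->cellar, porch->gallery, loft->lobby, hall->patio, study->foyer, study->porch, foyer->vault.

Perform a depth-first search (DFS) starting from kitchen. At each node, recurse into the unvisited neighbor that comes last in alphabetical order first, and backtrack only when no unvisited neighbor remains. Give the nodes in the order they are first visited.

kitchen -> terrace -> vault -> porch -> loft -> nursery -> study -> studio -> gallery -> patio -> foyer -> library -> hall -> workshop -> cellar -> attic -> closet -> lobby

Visit kitchen
kitchen → terrace
terrace → vault
vault → porch
porch → loft
loft → nursery
nursery → study
study → studio
studio → gallery
gallery → patio
patio → foyer
foyer → library
library → hall
hall → workshop
workshop → cellar
cellar → attic
patio → closet
loft → lobby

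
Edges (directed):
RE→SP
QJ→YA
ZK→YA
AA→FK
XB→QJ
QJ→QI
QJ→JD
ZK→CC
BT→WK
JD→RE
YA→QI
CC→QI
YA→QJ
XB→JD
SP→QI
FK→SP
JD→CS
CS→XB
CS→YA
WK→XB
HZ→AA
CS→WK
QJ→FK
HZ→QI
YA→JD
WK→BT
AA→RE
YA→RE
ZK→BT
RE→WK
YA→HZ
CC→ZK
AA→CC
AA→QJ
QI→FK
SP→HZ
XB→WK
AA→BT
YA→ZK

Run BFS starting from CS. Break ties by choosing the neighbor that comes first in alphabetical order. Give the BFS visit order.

Visit CS; enqueue WK, XB, YA → queue [WK, XB, YA]
Visit WK; enqueue BT → queue [XB, YA, BT]
Visit XB; enqueue JD, QJ → queue [YA, BT, JD, QJ]
Visit YA; enqueue HZ, QI, RE, ZK → queue [BT, JD, QJ, HZ, QI, RE, ZK]
Visit BT → queue [JD, QJ, HZ, QI, RE, ZK]
Visit JD → queue [QJ, HZ, QI, RE, ZK]
Visit QJ; enqueue FK → queue [HZ, QI, RE, ZK, FK]
Visit HZ; enqueue AA → queue [QI, RE, ZK, FK, AA]
Visit QI → queue [RE, ZK, FK, AA]
Visit RE; enqueue SP → queue [ZK, FK, AA, SP]
Visit ZK; enqueue CC → queue [FK, AA, SP, CC]
Visit FK → queue [AA, SP, CC]
Visit AA → queue [SP, CC]
Visit SP → queue [CC]
Visit CC → queue []

CS, WK, XB, YA, BT, JD, QJ, HZ, QI, RE, ZK, FK, AA, SP, CC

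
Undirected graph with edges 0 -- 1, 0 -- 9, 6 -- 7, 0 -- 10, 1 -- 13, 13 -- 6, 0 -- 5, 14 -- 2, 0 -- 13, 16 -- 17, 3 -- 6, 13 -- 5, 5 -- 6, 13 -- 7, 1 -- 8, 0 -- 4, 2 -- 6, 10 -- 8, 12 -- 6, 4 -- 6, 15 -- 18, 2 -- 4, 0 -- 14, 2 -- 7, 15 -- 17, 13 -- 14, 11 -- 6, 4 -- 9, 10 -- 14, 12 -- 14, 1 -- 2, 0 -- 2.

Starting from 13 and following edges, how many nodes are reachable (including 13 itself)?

BFS from 13 visits: 13, 0, 1, 5, 6, 7, 14, 2, 4, 9, 10, 8, 3, 11, 12
Reachable nodes: 15 of 19 total.

15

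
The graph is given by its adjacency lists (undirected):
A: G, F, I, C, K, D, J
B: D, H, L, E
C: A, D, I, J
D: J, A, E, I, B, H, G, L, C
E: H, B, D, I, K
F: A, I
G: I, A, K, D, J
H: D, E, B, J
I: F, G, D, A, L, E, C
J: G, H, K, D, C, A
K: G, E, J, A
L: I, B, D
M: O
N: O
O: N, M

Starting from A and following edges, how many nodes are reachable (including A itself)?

12

BFS from A visits: A, C, D, F, G, I, J, K, B, E, H, L
Reachable nodes: 12 of 15 total.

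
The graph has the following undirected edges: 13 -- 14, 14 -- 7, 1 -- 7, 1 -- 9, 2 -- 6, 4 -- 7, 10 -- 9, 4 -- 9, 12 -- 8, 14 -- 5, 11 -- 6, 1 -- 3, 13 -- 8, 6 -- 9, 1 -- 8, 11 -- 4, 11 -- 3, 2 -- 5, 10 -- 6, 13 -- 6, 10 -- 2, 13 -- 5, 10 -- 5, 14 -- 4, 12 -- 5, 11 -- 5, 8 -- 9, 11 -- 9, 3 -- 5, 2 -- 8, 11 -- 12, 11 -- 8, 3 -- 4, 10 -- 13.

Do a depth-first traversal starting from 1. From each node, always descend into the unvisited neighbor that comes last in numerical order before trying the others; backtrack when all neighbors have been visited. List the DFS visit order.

1 9 11 12 8 13 14 7 4 3 5 10 6 2

Visit 1
1 → 9
9 → 11
11 → 12
12 → 8
8 → 13
13 → 14
14 → 7
7 → 4
4 → 3
3 → 5
5 → 10
10 → 6
6 → 2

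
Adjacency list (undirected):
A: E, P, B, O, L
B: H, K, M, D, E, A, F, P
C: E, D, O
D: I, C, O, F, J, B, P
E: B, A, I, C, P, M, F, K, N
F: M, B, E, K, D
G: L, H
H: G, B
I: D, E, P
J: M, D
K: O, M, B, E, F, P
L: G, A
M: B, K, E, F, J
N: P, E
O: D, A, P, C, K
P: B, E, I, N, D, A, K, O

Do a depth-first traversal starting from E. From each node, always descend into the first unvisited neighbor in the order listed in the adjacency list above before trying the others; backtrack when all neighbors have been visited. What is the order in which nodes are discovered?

Visit E
E → B
B → H
H → G
G → L
L → A
A → P
P → I
I → D
D → C
C → O
O → K
K → M
M → F
M → J
P → N

E, B, H, G, L, A, P, I, D, C, O, K, M, F, J, N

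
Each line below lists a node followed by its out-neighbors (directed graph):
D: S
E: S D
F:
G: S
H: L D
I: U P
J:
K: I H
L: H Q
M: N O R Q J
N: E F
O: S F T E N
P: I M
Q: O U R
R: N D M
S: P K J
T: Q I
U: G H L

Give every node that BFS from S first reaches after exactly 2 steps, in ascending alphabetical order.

H, I, M

Level 0: S
Level 1: J, K, P
Level 2: H, I, M
Level 3: D, L, N, O, Q, R, U
Level 4: E, F, G, T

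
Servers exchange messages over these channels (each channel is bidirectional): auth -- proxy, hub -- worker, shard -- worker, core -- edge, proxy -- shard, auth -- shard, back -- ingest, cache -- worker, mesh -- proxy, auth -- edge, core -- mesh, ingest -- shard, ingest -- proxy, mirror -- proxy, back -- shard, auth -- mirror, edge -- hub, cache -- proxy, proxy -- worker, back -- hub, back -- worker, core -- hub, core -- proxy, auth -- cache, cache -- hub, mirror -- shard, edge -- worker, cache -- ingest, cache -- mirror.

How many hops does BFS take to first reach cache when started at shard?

2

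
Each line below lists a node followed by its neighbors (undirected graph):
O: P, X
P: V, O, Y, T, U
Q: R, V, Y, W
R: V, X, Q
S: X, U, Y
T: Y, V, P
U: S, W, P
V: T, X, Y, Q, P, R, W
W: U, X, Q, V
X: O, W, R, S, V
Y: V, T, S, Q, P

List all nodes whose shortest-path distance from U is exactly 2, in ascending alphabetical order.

Level 0: U
Level 1: P, S, W
Level 2: O, Q, T, V, X, Y
Level 3: R

O, Q, T, V, X, Y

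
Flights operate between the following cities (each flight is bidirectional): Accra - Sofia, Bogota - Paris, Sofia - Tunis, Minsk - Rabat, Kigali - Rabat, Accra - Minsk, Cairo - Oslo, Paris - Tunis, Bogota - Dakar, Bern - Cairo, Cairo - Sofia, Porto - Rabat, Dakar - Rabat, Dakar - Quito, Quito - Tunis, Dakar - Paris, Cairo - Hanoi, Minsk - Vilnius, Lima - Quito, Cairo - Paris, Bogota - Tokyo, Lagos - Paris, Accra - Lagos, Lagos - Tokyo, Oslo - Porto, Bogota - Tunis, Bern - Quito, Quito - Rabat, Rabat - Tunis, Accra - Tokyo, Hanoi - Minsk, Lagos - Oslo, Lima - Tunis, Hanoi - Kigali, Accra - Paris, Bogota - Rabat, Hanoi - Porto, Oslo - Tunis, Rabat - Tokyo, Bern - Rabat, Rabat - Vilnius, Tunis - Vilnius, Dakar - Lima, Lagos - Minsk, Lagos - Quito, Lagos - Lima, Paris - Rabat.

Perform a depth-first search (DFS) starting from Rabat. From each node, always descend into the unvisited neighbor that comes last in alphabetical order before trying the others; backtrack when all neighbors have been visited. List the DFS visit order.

Rabat, Vilnius, Tunis, Sofia, Cairo, Paris, Lagos, Tokyo, Bogota, Dakar, Quito, Lima, Bern, Accra, Minsk, Hanoi, Porto, Oslo, Kigali

Visit Rabat
Rabat → Vilnius
Vilnius → Tunis
Tunis → Sofia
Sofia → Cairo
Cairo → Paris
Paris → Lagos
Lagos → Tokyo
Tokyo → Bogota
Bogota → Dakar
Dakar → Quito
Quito → Lima
Quito → Bern
Tokyo → Accra
Accra → Minsk
Minsk → Hanoi
Hanoi → Porto
Porto → Oslo
Hanoi → Kigali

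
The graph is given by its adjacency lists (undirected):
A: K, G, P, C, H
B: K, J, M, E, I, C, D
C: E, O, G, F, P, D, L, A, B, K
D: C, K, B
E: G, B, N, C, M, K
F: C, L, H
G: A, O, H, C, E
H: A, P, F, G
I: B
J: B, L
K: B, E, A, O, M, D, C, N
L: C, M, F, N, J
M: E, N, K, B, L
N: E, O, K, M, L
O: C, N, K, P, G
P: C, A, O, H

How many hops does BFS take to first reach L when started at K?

Level 0: K
Level 1: A, B, C, D, E, M, N, O
Level 2: F, G, H, I, J, L, P
L first appears at level 2.

2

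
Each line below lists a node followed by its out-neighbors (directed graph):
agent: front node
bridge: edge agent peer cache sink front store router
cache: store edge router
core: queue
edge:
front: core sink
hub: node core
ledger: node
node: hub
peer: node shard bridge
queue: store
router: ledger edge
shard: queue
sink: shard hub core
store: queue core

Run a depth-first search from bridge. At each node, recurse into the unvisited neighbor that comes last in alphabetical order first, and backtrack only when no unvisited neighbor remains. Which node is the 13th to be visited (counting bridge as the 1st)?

front

Visit bridge
bridge → store
store → queue
store → core
bridge → sink
sink → shard
sink → hub
hub → node
bridge → router
router → ledger
router → edge
bridge → peer
bridge → front
bridge → cache
bridge → agent

Visit order: bridge, store, queue, core, sink, shard, hub, node, router, ledger, edge, peer, front, cache, agent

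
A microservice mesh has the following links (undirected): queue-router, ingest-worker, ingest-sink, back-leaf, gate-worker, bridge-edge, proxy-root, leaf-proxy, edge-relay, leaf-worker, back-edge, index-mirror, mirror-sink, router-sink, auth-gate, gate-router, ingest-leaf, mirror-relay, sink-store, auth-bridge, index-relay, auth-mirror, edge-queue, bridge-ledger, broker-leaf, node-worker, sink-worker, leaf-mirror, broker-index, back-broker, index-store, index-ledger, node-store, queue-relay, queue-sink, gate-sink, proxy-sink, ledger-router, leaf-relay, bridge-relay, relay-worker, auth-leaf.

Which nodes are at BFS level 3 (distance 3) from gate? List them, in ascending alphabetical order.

Level 0: gate
Level 1: auth, router, sink, worker
Level 2: bridge, ingest, leaf, ledger, mirror, node, proxy, queue, relay, store
Level 3: back, broker, edge, index, root

back, broker, edge, index, root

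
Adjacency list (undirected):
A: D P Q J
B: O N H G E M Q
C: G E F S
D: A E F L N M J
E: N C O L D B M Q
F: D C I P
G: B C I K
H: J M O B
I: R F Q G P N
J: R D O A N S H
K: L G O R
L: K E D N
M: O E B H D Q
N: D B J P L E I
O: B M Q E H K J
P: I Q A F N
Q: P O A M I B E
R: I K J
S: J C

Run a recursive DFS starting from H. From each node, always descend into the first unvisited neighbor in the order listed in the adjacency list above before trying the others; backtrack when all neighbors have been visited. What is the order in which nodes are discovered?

Visit H
H → J
J → R
R → I
I → F
F → D
D → A
A → P
P → Q
Q → O
O → B
B → N
N → L
L → K
K → G
G → C
C → E
E → M
C → S

H → J → R → I → F → D → A → P → Q → O → B → N → L → K → G → C → E → M → S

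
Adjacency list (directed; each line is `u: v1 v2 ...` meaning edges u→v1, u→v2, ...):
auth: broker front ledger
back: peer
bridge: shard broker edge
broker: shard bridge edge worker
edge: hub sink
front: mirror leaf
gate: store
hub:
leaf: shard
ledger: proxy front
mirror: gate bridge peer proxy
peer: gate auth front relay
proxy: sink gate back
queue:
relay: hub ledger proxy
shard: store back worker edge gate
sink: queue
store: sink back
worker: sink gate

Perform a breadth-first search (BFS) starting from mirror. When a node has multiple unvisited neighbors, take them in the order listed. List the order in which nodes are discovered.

Visit mirror; enqueue gate, bridge, peer, proxy → queue [gate, bridge, peer, proxy]
Visit gate; enqueue store → queue [bridge, peer, proxy, store]
Visit bridge; enqueue shard, broker, edge → queue [peer, proxy, store, shard, broker, edge]
Visit peer; enqueue auth, front, relay → queue [proxy, store, shard, broker, edge, auth, front, relay]
Visit proxy; enqueue sink, back → queue [store, shard, broker, edge, auth, front, relay, sink, back]
Visit store → queue [shard, broker, edge, auth, front, relay, sink, back]
Visit shard; enqueue worker → queue [broker, edge, auth, front, relay, sink, back, worker]
Visit broker → queue [edge, auth, front, relay, sink, back, worker]
Visit edge; enqueue hub → queue [auth, front, relay, sink, back, worker, hub]
Visit auth; enqueue ledger → queue [front, relay, sink, back, worker, hub, ledger]
Visit front; enqueue leaf → queue [relay, sink, back, worker, hub, ledger, leaf]
Visit relay → queue [sink, back, worker, hub, ledger, leaf]
Visit sink; enqueue queue → queue [back, worker, hub, ledger, leaf, queue]
Visit back → queue [worker, hub, ledger, leaf, queue]
Visit worker → queue [hub, ledger, leaf, queue]
Visit hub → queue [ledger, leaf, queue]
Visit ledger → queue [leaf, queue]
Visit leaf → queue [queue]
Visit queue → queue []

mirror → gate → bridge → peer → proxy → store → shard → broker → edge → auth → front → relay → sink → back → worker → hub → ledger → leaf → queue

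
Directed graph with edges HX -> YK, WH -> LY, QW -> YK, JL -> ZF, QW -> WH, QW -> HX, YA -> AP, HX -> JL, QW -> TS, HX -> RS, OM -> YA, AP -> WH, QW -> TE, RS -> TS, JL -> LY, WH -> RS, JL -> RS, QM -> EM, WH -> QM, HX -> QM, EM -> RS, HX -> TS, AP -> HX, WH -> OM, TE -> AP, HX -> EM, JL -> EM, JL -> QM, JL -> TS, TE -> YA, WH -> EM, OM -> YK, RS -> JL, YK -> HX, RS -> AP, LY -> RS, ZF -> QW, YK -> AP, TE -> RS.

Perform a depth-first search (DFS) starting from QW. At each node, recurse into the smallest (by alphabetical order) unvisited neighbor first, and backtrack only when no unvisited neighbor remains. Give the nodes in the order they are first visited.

Visit QW
QW → HX
HX → EM
EM → RS
RS → AP
AP → WH
WH → LY
WH → OM
OM → YA
OM → YK
WH → QM
RS → JL
JL → TS
JL → ZF
QW → TE

QW -> HX -> EM -> RS -> AP -> WH -> LY -> OM -> YA -> YK -> QM -> JL -> TS -> ZF -> TE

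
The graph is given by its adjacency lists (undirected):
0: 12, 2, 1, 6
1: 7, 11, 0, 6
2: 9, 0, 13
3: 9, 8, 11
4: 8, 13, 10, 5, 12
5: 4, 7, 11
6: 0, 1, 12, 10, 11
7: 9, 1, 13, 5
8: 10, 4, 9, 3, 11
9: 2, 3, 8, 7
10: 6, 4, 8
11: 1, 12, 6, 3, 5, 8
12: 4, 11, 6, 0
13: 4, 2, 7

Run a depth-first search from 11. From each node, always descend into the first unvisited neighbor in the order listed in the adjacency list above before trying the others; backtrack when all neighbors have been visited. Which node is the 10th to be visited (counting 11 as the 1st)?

10

Visit 11
11 → 1
1 → 7
7 → 9
9 → 2
2 → 0
0 → 12
12 → 4
4 → 8
8 → 10
10 → 6
8 → 3
4 → 13
4 → 5

Visit order: 11, 1, 7, 9, 2, 0, 12, 4, 8, 10, 6, 3, 13, 5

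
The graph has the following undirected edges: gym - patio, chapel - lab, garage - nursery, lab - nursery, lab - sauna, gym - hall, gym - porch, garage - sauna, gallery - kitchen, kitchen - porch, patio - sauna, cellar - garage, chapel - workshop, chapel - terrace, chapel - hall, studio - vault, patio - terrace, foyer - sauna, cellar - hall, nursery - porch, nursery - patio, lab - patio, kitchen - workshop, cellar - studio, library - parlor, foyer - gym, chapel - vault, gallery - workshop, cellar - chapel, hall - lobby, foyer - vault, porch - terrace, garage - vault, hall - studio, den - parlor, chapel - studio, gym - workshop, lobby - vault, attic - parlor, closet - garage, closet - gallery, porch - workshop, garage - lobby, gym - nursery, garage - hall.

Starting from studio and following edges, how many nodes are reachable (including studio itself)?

BFS from studio visits: studio, cellar, chapel, hall, vault, garage, lab, terrace, workshop, gym, lobby, foyer, closet, nursery, sauna, patio, porch, gallery, kitchen
Reachable nodes: 19 of 23 total.

19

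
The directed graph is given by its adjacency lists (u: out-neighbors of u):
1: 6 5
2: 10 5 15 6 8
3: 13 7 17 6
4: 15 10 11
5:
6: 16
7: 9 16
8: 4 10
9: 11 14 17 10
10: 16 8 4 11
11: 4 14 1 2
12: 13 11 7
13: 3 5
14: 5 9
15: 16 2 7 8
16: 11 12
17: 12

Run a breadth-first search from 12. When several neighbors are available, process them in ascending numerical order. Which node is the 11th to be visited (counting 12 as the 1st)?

3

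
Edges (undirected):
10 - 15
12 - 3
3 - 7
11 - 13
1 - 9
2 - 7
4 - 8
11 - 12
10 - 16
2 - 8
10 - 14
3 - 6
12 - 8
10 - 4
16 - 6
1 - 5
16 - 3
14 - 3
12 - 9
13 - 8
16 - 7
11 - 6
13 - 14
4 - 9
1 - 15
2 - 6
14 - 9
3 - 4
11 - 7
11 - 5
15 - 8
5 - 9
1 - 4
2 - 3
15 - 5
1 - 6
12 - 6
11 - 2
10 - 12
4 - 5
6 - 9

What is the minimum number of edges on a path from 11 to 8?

2

Level 0: 11
Level 1: 2, 5, 6, 7, 12, 13
Level 2: 1, 3, 4, 8, 9, 10, 14, 15, 16
8 first appears at level 2.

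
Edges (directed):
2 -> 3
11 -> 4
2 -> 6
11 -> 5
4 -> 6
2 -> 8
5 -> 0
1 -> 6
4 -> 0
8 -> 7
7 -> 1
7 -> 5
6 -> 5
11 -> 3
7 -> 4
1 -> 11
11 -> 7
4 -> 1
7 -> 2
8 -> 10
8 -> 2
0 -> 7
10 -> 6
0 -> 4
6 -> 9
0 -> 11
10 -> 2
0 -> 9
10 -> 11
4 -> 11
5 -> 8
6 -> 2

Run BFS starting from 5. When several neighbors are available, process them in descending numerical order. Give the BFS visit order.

5, 8, 0, 10, 7, 2, 11, 9, 4, 6, 1, 3

Visit 5; enqueue 8, 0 → queue [8, 0]
Visit 8; enqueue 10, 7, 2 → queue [0, 10, 7, 2]
Visit 0; enqueue 11, 9, 4 → queue [10, 7, 2, 11, 9, 4]
Visit 10; enqueue 6 → queue [7, 2, 11, 9, 4, 6]
Visit 7; enqueue 1 → queue [2, 11, 9, 4, 6, 1]
Visit 2; enqueue 3 → queue [11, 9, 4, 6, 1, 3]
Visit 11 → queue [9, 4, 6, 1, 3]
Visit 9 → queue [4, 6, 1, 3]
Visit 4 → queue [6, 1, 3]
Visit 6 → queue [1, 3]
Visit 1 → queue [3]
Visit 3 → queue []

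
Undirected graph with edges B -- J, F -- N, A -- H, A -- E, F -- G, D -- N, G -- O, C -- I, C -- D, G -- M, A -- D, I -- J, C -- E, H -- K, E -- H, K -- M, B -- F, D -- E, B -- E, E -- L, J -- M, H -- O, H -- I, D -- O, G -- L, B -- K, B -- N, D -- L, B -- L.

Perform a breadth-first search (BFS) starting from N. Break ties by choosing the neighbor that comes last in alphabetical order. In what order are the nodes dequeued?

Visit N; enqueue F, D, B → queue [F, D, B]
Visit F; enqueue G → queue [D, B, G]
Visit D; enqueue O, L, E, C, A → queue [B, G, O, L, E, C, A]
Visit B; enqueue K, J → queue [G, O, L, E, C, A, K, J]
Visit G; enqueue M → queue [O, L, E, C, A, K, J, M]
Visit O; enqueue H → queue [L, E, C, A, K, J, M, H]
Visit L → queue [E, C, A, K, J, M, H]
Visit E → queue [C, A, K, J, M, H]
Visit C; enqueue I → queue [A, K, J, M, H, I]
Visit A → queue [K, J, M, H, I]
Visit K → queue [J, M, H, I]
Visit J → queue [M, H, I]
Visit M → queue [H, I]
Visit H → queue [I]
Visit I → queue []

N, F, D, B, G, O, L, E, C, A, K, J, M, H, I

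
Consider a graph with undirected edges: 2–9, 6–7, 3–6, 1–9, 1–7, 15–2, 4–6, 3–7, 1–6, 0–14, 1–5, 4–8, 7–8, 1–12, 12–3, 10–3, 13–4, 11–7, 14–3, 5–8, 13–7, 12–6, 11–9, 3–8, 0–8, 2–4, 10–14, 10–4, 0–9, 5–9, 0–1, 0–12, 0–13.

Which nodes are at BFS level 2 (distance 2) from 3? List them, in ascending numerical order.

Level 0: 3
Level 1: 6, 7, 8, 10, 12, 14
Level 2: 0, 1, 4, 5, 11, 13
Level 3: 2, 9
Level 4: 15

0, 1, 4, 5, 11, 13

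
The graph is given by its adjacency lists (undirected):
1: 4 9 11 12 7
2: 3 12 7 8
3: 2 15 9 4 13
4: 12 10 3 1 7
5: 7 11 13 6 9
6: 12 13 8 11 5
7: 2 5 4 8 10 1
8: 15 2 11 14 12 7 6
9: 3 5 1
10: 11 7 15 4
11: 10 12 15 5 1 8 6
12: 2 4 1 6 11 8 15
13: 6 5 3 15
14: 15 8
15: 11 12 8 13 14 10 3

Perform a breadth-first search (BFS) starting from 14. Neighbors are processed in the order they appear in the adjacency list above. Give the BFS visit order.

Visit 14; enqueue 15, 8 → queue [15, 8]
Visit 15; enqueue 11, 12, 13, 10, 3 → queue [8, 11, 12, 13, 10, 3]
Visit 8; enqueue 2, 7, 6 → queue [11, 12, 13, 10, 3, 2, 7, 6]
Visit 11; enqueue 5, 1 → queue [12, 13, 10, 3, 2, 7, 6, 5, 1]
Visit 12; enqueue 4 → queue [13, 10, 3, 2, 7, 6, 5, 1, 4]
Visit 13 → queue [10, 3, 2, 7, 6, 5, 1, 4]
Visit 10 → queue [3, 2, 7, 6, 5, 1, 4]
Visit 3; enqueue 9 → queue [2, 7, 6, 5, 1, 4, 9]
Visit 2 → queue [7, 6, 5, 1, 4, 9]
Visit 7 → queue [6, 5, 1, 4, 9]
Visit 6 → queue [5, 1, 4, 9]
Visit 5 → queue [1, 4, 9]
Visit 1 → queue [4, 9]
Visit 4 → queue [9]
Visit 9 → queue []

14, 15, 8, 11, 12, 13, 10, 3, 2, 7, 6, 5, 1, 4, 9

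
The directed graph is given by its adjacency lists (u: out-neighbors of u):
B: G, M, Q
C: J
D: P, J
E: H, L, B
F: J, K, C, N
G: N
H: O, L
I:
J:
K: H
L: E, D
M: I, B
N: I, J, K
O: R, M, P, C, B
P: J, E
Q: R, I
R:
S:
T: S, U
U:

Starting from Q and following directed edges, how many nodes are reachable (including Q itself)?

3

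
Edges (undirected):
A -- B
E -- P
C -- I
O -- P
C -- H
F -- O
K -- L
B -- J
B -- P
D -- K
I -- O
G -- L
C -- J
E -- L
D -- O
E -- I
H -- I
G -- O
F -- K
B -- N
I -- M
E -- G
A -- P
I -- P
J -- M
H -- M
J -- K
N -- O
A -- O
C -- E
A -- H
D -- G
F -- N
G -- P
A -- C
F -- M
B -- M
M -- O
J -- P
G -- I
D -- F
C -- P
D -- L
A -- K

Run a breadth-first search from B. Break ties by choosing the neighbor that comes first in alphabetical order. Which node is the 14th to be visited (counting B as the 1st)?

Visit B; enqueue A, J, M, N, P → queue [A, J, M, N, P]
Visit A; enqueue C, H, K, O → queue [J, M, N, P, C, H, K, O]
Visit J → queue [M, N, P, C, H, K, O]
Visit M; enqueue F, I → queue [N, P, C, H, K, O, F, I]
Visit N → queue [P, C, H, K, O, F, I]
Visit P; enqueue E, G → queue [C, H, K, O, F, I, E, G]
Visit C → queue [H, K, O, F, I, E, G]
Visit H → queue [K, O, F, I, E, G]
Visit K; enqueue D, L → queue [O, F, I, E, G, D, L]
Visit O → queue [F, I, E, G, D, L]
Visit F → queue [I, E, G, D, L]
Visit I → queue [E, G, D, L]
Visit E → queue [G, D, L]
Visit G → queue [D, L]
Visit D → queue [L]
Visit L → queue []

Visit order: B, A, J, M, N, P, C, H, K, O, F, I, E, G, D, L

G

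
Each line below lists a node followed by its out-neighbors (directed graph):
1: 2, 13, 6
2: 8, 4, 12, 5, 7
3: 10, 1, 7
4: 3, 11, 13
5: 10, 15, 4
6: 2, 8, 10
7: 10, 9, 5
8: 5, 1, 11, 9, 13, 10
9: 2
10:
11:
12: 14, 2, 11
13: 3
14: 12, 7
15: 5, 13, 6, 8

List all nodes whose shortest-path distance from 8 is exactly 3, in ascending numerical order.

7, 12

Level 0: 8
Level 1: 1, 5, 9, 10, 11, 13
Level 2: 2, 3, 4, 6, 15
Level 3: 7, 12
Level 4: 14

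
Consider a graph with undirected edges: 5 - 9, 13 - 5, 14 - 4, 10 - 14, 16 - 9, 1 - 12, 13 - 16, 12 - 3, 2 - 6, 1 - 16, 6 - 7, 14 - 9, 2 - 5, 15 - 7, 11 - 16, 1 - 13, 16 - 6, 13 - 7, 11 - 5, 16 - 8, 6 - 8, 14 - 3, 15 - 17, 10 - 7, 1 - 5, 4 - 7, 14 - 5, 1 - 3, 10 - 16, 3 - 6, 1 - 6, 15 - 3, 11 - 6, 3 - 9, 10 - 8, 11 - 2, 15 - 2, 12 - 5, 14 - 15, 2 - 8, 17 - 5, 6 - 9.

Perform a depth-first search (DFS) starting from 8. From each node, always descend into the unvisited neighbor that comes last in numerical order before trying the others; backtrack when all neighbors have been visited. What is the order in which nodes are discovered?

Visit 8
8 → 16
16 → 13
13 → 7
7 → 15
15 → 17
17 → 5
5 → 14
14 → 10
14 → 9
9 → 6
6 → 11
11 → 2
6 → 3
3 → 12
12 → 1
14 → 4

8, 16, 13, 7, 15, 17, 5, 14, 10, 9, 6, 11, 2, 3, 12, 1, 4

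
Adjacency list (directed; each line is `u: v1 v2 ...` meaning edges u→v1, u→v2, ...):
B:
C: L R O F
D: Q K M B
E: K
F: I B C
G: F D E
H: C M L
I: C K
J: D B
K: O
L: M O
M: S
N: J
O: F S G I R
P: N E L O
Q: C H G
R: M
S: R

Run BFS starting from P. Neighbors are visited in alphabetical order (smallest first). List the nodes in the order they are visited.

P → E → L → N → O → K → M → J → F → G → I → R → S → B → D → C → Q → H

Visit P; enqueue E, L, N, O → queue [E, L, N, O]
Visit E; enqueue K → queue [L, N, O, K]
Visit L; enqueue M → queue [N, O, K, M]
Visit N; enqueue J → queue [O, K, M, J]
Visit O; enqueue F, G, I, R, S → queue [K, M, J, F, G, I, R, S]
Visit K → queue [M, J, F, G, I, R, S]
Visit M → queue [J, F, G, I, R, S]
Visit J; enqueue B, D → queue [F, G, I, R, S, B, D]
Visit F; enqueue C → queue [G, I, R, S, B, D, C]
Visit G → queue [I, R, S, B, D, C]
Visit I → queue [R, S, B, D, C]
Visit R → queue [S, B, D, C]
Visit S → queue [B, D, C]
Visit B → queue [D, C]
Visit D; enqueue Q → queue [C, Q]
Visit C → queue [Q]
Visit Q; enqueue H → queue [H]
Visit H → queue []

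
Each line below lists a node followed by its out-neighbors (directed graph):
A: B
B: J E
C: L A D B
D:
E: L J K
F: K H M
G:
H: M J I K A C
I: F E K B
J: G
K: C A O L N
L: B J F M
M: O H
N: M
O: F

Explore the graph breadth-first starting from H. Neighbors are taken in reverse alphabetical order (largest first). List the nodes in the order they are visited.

Visit H; enqueue M, K, J, I, C, A → queue [M, K, J, I, C, A]
Visit M; enqueue O → queue [K, J, I, C, A, O]
Visit K; enqueue N, L → queue [J, I, C, A, O, N, L]
Visit J; enqueue G → queue [I, C, A, O, N, L, G]
Visit I; enqueue F, E, B → queue [C, A, O, N, L, G, F, E, B]
Visit C; enqueue D → queue [A, O, N, L, G, F, E, B, D]
Visit A → queue [O, N, L, G, F, E, B, D]
Visit O → queue [N, L, G, F, E, B, D]
Visit N → queue [L, G, F, E, B, D]
Visit L → queue [G, F, E, B, D]
Visit G → queue [F, E, B, D]
Visit F → queue [E, B, D]
Visit E → queue [B, D]
Visit B → queue [D]
Visit D → queue []

H, M, K, J, I, C, A, O, N, L, G, F, E, B, D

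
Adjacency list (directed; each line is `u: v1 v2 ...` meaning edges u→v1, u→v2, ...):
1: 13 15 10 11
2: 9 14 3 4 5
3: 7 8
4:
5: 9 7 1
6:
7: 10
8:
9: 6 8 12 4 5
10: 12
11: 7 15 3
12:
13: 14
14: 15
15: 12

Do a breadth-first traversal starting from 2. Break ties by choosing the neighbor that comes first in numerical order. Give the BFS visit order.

Visit 2; enqueue 3, 4, 5, 9, 14 → queue [3, 4, 5, 9, 14]
Visit 3; enqueue 7, 8 → queue [4, 5, 9, 14, 7, 8]
Visit 4 → queue [5, 9, 14, 7, 8]
Visit 5; enqueue 1 → queue [9, 14, 7, 8, 1]
Visit 9; enqueue 6, 12 → queue [14, 7, 8, 1, 6, 12]
Visit 14; enqueue 15 → queue [7, 8, 1, 6, 12, 15]
Visit 7; enqueue 10 → queue [8, 1, 6, 12, 15, 10]
Visit 8 → queue [1, 6, 12, 15, 10]
Visit 1; enqueue 11, 13 → queue [6, 12, 15, 10, 11, 13]
Visit 6 → queue [12, 15, 10, 11, 13]
Visit 12 → queue [15, 10, 11, 13]
Visit 15 → queue [10, 11, 13]
Visit 10 → queue [11, 13]
Visit 11 → queue [13]
Visit 13 → queue []

2 3 4 5 9 14 7 8 1 6 12 15 10 11 13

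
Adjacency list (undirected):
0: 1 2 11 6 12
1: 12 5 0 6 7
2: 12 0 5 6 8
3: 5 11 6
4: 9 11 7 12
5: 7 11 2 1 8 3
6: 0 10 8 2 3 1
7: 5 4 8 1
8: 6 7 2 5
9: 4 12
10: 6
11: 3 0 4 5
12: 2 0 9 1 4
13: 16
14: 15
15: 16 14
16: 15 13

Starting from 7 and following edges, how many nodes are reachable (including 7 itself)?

13

BFS from 7 visits: 7, 5, 4, 8, 1, 11, 2, 3, 9, 12, 6, 0, 10
Reachable nodes: 13 of 17 total.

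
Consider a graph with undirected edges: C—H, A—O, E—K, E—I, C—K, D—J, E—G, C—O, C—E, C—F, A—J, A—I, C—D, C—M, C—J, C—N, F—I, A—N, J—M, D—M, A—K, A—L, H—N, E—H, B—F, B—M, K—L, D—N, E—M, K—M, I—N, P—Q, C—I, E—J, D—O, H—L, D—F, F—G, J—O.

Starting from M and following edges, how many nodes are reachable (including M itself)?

BFS from M visits: M, K, J, E, D, C, B, L, A, O, I, H, G, N, F
Reachable nodes: 15 of 17 total.

15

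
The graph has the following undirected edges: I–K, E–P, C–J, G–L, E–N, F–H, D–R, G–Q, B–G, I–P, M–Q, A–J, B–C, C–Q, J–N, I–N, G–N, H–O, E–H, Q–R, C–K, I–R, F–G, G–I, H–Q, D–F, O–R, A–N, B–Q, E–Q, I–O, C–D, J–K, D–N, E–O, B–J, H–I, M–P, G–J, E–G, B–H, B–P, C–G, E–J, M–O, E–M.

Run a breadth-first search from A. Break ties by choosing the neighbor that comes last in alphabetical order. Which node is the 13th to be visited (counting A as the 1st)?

O

Visit A; enqueue N, J → queue [N, J]
Visit N; enqueue I, G, E, D → queue [J, I, G, E, D]
Visit J; enqueue K, C, B → queue [I, G, E, D, K, C, B]
Visit I; enqueue R, P, O, H → queue [G, E, D, K, C, B, R, P, O, H]
Visit G; enqueue Q, L, F → queue [E, D, K, C, B, R, P, O, H, Q, L, F]
Visit E; enqueue M → queue [D, K, C, B, R, P, O, H, Q, L, F, M]
Visit D → queue [K, C, B, R, P, O, H, Q, L, F, M]
Visit K → queue [C, B, R, P, O, H, Q, L, F, M]
Visit C → queue [B, R, P, O, H, Q, L, F, M]
Visit B → queue [R, P, O, H, Q, L, F, M]
Visit R → queue [P, O, H, Q, L, F, M]
Visit P → queue [O, H, Q, L, F, M]
Visit O → queue [H, Q, L, F, M]
Visit H → queue [Q, L, F, M]
Visit Q → queue [L, F, M]
Visit L → queue [F, M]
Visit F → queue [M]
Visit M → queue []

Visit order: A, N, J, I, G, E, D, K, C, B, R, P, O, H, Q, L, F, M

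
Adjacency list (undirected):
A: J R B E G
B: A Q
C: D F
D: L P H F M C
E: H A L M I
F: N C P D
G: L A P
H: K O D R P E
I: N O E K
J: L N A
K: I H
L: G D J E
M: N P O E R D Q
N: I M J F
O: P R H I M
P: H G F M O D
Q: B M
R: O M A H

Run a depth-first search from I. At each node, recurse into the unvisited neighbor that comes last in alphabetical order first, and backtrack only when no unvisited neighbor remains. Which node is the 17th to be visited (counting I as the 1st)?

D

Visit I
I → O
O → R
R → M
M → Q
Q → B
B → A
A → J
J → N
N → F
F → P
P → H
H → K
H → E
E → L
L → G
L → D
D → C

Visit order: I, O, R, M, Q, B, A, J, N, F, P, H, K, E, L, G, D, C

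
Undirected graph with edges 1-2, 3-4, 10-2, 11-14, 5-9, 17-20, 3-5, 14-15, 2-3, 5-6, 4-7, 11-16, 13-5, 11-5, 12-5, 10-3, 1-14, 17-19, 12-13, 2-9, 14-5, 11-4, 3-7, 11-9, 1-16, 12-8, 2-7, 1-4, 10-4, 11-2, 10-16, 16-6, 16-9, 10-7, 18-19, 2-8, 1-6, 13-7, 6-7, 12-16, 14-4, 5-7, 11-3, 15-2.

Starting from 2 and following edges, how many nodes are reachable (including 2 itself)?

BFS from 2 visits: 2, 15, 11, 10, 9, 8, 7, 3, 1, 14, 16, 5, 4, 12, 13, 6
Reachable nodes: 16 of 20 total.

16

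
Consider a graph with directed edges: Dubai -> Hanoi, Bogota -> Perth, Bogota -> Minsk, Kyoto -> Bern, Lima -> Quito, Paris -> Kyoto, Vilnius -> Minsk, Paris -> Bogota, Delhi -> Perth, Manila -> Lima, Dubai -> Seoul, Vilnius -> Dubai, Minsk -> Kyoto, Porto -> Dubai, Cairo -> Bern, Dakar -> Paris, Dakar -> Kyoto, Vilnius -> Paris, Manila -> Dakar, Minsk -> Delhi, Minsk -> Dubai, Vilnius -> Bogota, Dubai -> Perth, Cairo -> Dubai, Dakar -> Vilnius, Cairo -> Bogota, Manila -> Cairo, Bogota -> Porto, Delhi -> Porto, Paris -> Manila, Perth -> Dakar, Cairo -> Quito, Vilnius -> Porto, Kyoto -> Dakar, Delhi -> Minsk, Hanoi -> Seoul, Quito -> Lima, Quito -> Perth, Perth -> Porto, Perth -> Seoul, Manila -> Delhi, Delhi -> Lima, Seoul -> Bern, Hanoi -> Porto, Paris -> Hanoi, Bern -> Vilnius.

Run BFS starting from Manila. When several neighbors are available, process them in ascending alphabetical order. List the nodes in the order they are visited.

Manila -> Cairo -> Dakar -> Delhi -> Lima -> Bern -> Bogota -> Dubai -> Quito -> Kyoto -> Paris -> Vilnius -> Minsk -> Perth -> Porto -> Hanoi -> Seoul

Visit Manila; enqueue Cairo, Dakar, Delhi, Lima → queue [Cairo, Dakar, Delhi, Lima]
Visit Cairo; enqueue Bern, Bogota, Dubai, Quito → queue [Dakar, Delhi, Lima, Bern, Bogota, Dubai, Quito]
Visit Dakar; enqueue Kyoto, Paris, Vilnius → queue [Delhi, Lima, Bern, Bogota, Dubai, Quito, Kyoto, Paris, Vilnius]
Visit Delhi; enqueue Minsk, Perth, Porto → queue [Lima, Bern, Bogota, Dubai, Quito, Kyoto, Paris, Vilnius, Minsk, Perth, Porto]
Visit Lima → queue [Bern, Bogota, Dubai, Quito, Kyoto, Paris, Vilnius, Minsk, Perth, Porto]
Visit Bern → queue [Bogota, Dubai, Quito, Kyoto, Paris, Vilnius, Minsk, Perth, Porto]
Visit Bogota → queue [Dubai, Quito, Kyoto, Paris, Vilnius, Minsk, Perth, Porto]
Visit Dubai; enqueue Hanoi, Seoul → queue [Quito, Kyoto, Paris, Vilnius, Minsk, Perth, Porto, Hanoi, Seoul]
Visit Quito → queue [Kyoto, Paris, Vilnius, Minsk, Perth, Porto, Hanoi, Seoul]
Visit Kyoto → queue [Paris, Vilnius, Minsk, Perth, Porto, Hanoi, Seoul]
Visit Paris → queue [Vilnius, Minsk, Perth, Porto, Hanoi, Seoul]
Visit Vilnius → queue [Minsk, Perth, Porto, Hanoi, Seoul]
Visit Minsk → queue [Perth, Porto, Hanoi, Seoul]
Visit Perth → queue [Porto, Hanoi, Seoul]
Visit Porto → queue [Hanoi, Seoul]
Visit Hanoi → queue [Seoul]
Visit Seoul → queue []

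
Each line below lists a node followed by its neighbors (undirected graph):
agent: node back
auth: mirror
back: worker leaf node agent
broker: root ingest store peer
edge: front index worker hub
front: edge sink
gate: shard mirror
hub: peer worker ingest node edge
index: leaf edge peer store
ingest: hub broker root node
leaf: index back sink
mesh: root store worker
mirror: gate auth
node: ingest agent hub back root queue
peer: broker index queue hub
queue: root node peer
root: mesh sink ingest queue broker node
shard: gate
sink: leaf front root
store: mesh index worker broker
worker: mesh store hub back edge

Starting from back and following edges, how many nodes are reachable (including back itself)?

17

BFS from back visits: back, worker, node, leaf, agent, store, mesh, hub, edge, root, queue, ingest, sink, index, broker, peer, front
Reachable nodes: 17 of 21 total.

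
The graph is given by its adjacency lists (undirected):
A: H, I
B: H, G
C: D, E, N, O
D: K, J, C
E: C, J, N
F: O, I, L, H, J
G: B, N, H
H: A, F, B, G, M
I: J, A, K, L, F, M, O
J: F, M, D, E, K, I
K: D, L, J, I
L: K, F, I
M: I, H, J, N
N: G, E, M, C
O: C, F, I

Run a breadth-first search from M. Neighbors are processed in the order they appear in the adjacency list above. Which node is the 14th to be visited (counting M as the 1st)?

Visit M; enqueue I, H, J, N → queue [I, H, J, N]
Visit I; enqueue A, K, L, F, O → queue [H, J, N, A, K, L, F, O]
Visit H; enqueue B, G → queue [J, N, A, K, L, F, O, B, G]
Visit J; enqueue D, E → queue [N, A, K, L, F, O, B, G, D, E]
Visit N; enqueue C → queue [A, K, L, F, O, B, G, D, E, C]
Visit A → queue [K, L, F, O, B, G, D, E, C]
Visit K → queue [L, F, O, B, G, D, E, C]
Visit L → queue [F, O, B, G, D, E, C]
Visit F → queue [O, B, G, D, E, C]
Visit O → queue [B, G, D, E, C]
Visit B → queue [G, D, E, C]
Visit G → queue [D, E, C]
Visit D → queue [E, C]
Visit E → queue [C]
Visit C → queue []

Visit order: M, I, H, J, N, A, K, L, F, O, B, G, D, E, C

E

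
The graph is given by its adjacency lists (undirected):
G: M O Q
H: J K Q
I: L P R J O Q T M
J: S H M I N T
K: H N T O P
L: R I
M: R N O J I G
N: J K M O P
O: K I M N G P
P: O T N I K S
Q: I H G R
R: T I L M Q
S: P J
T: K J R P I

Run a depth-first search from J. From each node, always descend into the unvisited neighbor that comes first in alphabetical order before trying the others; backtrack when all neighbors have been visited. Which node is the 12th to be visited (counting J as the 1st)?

T

Visit J
J → H
H → K
K → N
N → M
M → G
G → O
O → I
I → L
L → R
R → Q
R → T
T → P
P → S

Visit order: J, H, K, N, M, G, O, I, L, R, Q, T, P, S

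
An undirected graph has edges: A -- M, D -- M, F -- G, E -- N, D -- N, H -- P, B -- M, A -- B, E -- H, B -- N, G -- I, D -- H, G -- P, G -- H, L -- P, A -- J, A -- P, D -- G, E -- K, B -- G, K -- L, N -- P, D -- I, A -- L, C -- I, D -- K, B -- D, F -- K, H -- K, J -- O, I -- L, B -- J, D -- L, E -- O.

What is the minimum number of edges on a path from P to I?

2

Level 0: P
Level 1: A, G, H, L, N
Level 2: B, D, E, F, I, J, K, M
Level 3: C, O
I first appears at level 2.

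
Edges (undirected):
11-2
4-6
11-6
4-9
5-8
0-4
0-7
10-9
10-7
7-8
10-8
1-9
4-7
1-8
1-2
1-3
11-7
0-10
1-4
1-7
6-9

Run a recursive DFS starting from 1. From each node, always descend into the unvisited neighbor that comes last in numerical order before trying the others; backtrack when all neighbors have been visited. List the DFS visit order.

1, 9, 10, 8, 7, 11, 6, 4, 0, 2, 5, 3

Visit 1
1 → 9
9 → 10
10 → 8
8 → 7
7 → 11
11 → 6
6 → 4
4 → 0
11 → 2
8 → 5
1 → 3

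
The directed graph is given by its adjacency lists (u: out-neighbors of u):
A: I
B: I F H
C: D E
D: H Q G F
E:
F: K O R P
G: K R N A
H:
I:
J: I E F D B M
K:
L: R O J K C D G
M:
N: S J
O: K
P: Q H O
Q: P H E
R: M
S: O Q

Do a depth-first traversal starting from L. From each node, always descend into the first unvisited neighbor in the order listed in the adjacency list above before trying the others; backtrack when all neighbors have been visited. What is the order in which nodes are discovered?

Visit L
L → R
R → M
L → O
O → K
L → J
J → I
J → E
J → F
F → P
P → Q
Q → H
J → D
D → G
G → N
N → S
G → A
J → B
L → C

L → R → M → O → K → J → I → E → F → P → Q → H → D → G → N → S → A → B → C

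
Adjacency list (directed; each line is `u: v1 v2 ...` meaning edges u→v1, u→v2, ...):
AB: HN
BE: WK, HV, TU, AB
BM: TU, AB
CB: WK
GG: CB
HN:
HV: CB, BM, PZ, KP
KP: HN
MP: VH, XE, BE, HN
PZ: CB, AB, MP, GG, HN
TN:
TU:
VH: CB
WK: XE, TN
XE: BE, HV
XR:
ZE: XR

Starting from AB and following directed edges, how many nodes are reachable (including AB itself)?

2

BFS from AB visits: AB, HN
Reachable nodes: 2 of 17 total.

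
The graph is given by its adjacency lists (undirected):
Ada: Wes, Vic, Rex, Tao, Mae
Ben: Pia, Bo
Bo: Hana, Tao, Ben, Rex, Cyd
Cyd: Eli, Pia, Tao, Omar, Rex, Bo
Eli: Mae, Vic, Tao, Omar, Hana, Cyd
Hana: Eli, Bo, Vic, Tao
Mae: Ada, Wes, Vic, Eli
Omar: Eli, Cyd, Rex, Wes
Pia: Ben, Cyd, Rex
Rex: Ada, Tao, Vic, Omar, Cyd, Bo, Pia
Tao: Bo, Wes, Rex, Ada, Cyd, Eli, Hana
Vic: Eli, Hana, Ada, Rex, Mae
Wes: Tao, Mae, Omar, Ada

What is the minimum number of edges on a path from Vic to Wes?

2

Level 0: Vic
Level 1: Ada, Eli, Hana, Mae, Rex
Level 2: Bo, Cyd, Omar, Pia, Tao, Wes
Level 3: Ben
Wes first appears at level 2.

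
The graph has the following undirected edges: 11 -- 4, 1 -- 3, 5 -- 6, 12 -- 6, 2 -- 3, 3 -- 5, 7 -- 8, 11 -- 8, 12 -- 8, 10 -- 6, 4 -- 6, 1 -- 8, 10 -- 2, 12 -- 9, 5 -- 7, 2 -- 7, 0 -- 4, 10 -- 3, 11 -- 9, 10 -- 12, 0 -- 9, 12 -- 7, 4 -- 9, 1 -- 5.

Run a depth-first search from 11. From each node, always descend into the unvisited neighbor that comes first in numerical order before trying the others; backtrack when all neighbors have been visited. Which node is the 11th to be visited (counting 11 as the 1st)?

7

Visit 11
11 → 4
4 → 0
0 → 9
9 → 12
12 → 6
6 → 5
5 → 1
1 → 3
3 → 2
2 → 7
7 → 8
2 → 10

Visit order: 11, 4, 0, 9, 12, 6, 5, 1, 3, 2, 7, 8, 10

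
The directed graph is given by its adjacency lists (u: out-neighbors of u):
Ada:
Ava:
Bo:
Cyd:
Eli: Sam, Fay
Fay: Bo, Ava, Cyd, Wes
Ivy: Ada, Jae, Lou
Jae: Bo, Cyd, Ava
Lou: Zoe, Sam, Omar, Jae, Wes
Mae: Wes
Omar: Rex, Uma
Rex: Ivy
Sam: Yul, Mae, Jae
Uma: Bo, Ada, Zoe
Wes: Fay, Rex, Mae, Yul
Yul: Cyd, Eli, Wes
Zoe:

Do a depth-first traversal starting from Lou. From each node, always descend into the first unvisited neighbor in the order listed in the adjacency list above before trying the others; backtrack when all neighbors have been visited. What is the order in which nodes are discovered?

Lou, Zoe, Sam, Yul, Cyd, Eli, Fay, Bo, Ava, Wes, Rex, Ivy, Ada, Jae, Mae, Omar, Uma

Visit Lou
Lou → Zoe
Lou → Sam
Sam → Yul
Yul → Cyd
Yul → Eli
Eli → Fay
Fay → Bo
Fay → Ava
Fay → Wes
Wes → Rex
Rex → Ivy
Ivy → Ada
Ivy → Jae
Wes → Mae
Lou → Omar
Omar → Uma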